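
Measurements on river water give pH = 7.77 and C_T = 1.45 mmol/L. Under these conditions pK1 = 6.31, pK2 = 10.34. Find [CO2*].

α₀ = 1 / (1 + K1/[H⁺] + K1K2/[H⁺]²) = 1 / (1 + 10^+1.46 + 10^-1.11)
   = 1 / (1 + 28.840 + 0.077625) = 1/29.918 = 0.03342
[CO2*] = α₀ × DIC = 0.03342 × 1.45 = 0.0485 mmol/L

[CO2*] = 0.0485 mmol/L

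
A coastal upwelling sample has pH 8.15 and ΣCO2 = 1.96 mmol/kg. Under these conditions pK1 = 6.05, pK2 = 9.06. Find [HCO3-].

[HCO3⁻] = 1.73 mmol/kg

α₁ = 1 / (1 + [H⁺]/K1 + K2/[H⁺]) = 1 / (1 + 10^-2.10 + 10^-0.91)
   = 1 / (1 + 0.0079433 + 0.12303) = 1/1.1310 = 0.8842
[HCO3⁻] = α₁ × DIC = 0.8842 × 1.96 = 1.73 mmol/kg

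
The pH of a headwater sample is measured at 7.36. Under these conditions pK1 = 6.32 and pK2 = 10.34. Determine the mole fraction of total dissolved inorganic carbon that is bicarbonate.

α₁ = 0.916

α₁ = 1 / (1 + [H⁺]/K1 + K2/[H⁺]) = 1 / (1 + 10^-1.04 + 10^-2.98)
   = 1 / (1 + 0.091201 + 0.0010471) = 1/1.0922 = 0.9155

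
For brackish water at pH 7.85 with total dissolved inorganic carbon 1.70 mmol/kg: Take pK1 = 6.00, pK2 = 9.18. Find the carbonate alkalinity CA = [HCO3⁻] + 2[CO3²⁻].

CA = [HCO3⁻] + 2[CO3²⁻] = (α₁ + 2α₂)·DIC
At pH 7.85: [H⁺]/K1 = 10^-1.85 = 0.014125, K2/[H⁺] = 10^-1.33 = 0.046774
α₁ = 1/(1 + 0.014125 + 0.046774) = 1/1.0609 = 0.9426; α₂ = α₁·K2/[H⁺] = 0.04409
α₁ + 2α₂ = 1.0308
CA = 1.0308 × 1.70 = 1.75 mmol/kg

CA = 1.75 mmol/kg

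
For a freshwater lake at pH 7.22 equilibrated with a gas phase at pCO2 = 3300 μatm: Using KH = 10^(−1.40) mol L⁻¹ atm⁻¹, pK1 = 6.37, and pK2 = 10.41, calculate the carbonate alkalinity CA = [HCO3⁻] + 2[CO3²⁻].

CA = 0.931 mmol/L

[CO2*] = KH · pCO2 = 10^(−1.40) × 3300×10^-6 = 1.314×10^-4 mol/L
α₀ = 1/(1 + K1/[H⁺] + K1K2/[H⁺]²) = 1/(1 + 10^+0.85 + 10^-2.34) = 0.1237
DIC = [CO2*]/α₀ = 1.314×10^-4 / 0.1237 = 1.062 mmol/L
CA = (α₁ + 2α₂)·DIC = (0.8757 + 2×0.0005654) × 1.062 = 0.931 mmol/L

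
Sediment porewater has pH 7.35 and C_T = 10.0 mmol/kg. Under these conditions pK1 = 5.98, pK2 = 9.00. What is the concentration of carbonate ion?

α₂ = 1 / (1 + [H⁺]/K2 + [H⁺]²/(K1K2)) = 1 / (1 + 10^+1.65 + 10^+0.28)
   = 1 / (1 + 44.668 + 1.9055) = 1/47.574 = 0.02102
[CO3²⁻] = α₂ × DIC = 0.02102 × 10.0 = 0.210 mmol/kg

[CO3²⁻] = 0.210 mmol/kg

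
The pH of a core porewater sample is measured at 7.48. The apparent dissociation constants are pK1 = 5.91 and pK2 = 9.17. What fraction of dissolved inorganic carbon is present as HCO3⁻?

α₁ = 0.955

α₁ = 1 / (1 + [H⁺]/K1 + K2/[H⁺]) = 1 / (1 + 10^-1.57 + 10^-1.69)
   = 1 / (1 + 0.026915 + 0.020417) = 1/1.0473 = 0.9548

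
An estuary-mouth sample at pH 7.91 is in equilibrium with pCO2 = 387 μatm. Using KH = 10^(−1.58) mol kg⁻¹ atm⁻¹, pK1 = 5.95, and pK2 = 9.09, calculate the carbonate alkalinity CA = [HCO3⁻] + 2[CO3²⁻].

CA = 1.05 mmol/kg

[CO2*] = KH · pCO2 = 10^(−1.58) × 387×10^-6 = 1.018×10^-5 mol/kg
α₀ = 1/(1 + K1/[H⁺] + K1K2/[H⁺]²) = 1/(1 + 10^+1.96 + 10^+0.78) = 0.01018
DIC = [CO2*]/α₀ = 1.018×10^-5 / 0.01018 = 0.9999 mmol/kg
CA = (α₁ + 2α₂)·DIC = (0.9285 + 2×0.06134) × 0.9999 = 1.05 mmol/kg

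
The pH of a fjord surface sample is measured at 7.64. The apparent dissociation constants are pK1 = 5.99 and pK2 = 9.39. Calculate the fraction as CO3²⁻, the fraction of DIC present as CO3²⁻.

α₂ = 1 / (1 + [H⁺]/K2 + [H⁺]²/(K1K2)) = 1 / (1 + 10^+1.75 + 10^+0.10)
   = 1 / (1 + 56.234 + 1.2589) = 1/58.493 = 0.01710

α₂ = 0.0171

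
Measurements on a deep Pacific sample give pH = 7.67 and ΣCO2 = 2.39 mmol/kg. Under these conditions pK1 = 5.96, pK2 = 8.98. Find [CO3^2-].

[CO3²⁻] = 0.110 mmol/kg

α₂ = 1 / (1 + [H⁺]/K2 + [H⁺]²/(K1K2)) = 1 / (1 + 10^+1.31 + 10^-0.40)
   = 1 / (1 + 20.417 + 0.39811) = 1/21.815 = 0.04584
[CO3²⁻] = α₂ × DIC = 0.04584 × 2.39 = 0.110 mmol/kg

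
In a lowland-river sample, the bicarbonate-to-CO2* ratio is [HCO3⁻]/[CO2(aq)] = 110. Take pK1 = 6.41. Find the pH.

From K1 = [H⁺][HCO3⁻]/[CO2(aq)]:  pH = pK1 + log₁₀([HCO3⁻]/[CO2(aq)])
log₁₀(110) = +2.041
pH = 6.41 + (+2.041) = 8.45

pH = 8.45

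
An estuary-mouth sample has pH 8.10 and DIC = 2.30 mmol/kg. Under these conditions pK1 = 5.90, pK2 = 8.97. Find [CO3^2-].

[CO3²⁻] = 0.272 mmol/kg

α₂ = 1 / (1 + [H⁺]/K2 + [H⁺]²/(K1K2)) = 1 / (1 + 10^+0.87 + 10^-1.33)
   = 1 / (1 + 7.4131 + 0.046774) = 1/8.4599 = 0.1182
[CO3²⁻] = α₂ × DIC = 0.1182 × 2.30 = 0.272 mmol/kg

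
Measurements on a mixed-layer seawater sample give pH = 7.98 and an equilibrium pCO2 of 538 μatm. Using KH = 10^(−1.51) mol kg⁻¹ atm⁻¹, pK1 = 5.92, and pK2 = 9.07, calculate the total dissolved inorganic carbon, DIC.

[CO2*] = KH · pCO2 = 10^(−1.51) × 538×10^-6 = 1.663×10^-5 mol/kg
α₀ = 1/(1 + K1/[H⁺] + K1K2/[H⁺]²) = 1/(1 + 10^+2.06 + 10^+0.97) = 0.007991
DIC = [CO2*]/α₀ = 1.663×10^-5 / 0.007991 = 2.08 mmol/kg

DIC = 2.08 mmol/kg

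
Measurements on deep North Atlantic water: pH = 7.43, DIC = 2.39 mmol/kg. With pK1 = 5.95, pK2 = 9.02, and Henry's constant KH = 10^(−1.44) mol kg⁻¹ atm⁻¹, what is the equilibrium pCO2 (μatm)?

pCO2 = 2060 μatm

α₀ = 1 / (1 + K1/[H⁺] + K1K2/[H⁺]²) = 1 / (1 + 10^+1.48 + 10^-0.11)
   = 1 / (1 + 30.200 + 0.77625) = 1/31.976 = 0.03127
[CO2*] = α₀ × DIC = 0.03127 × 2.39 = 0.07474 mmol/kg
pCO2 = [CO2*]/KH = 7.474×10^-5 / 3.631×10^-2 = 2060 μatm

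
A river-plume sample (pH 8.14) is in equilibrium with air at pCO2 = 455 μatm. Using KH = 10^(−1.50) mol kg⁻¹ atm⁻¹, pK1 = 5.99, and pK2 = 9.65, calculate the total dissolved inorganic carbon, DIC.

[CO2*] = KH · pCO2 = 10^(−1.50) × 455×10^-6 = 1.439×10^-5 mol/kg
α₀ = 1/(1 + K1/[H⁺] + K1K2/[H⁺]²) = 1/(1 + 10^+2.15 + 10^+0.64) = 0.006820
DIC = [CO2*]/α₀ = 1.439×10^-5 / 0.006820 = 2.11 mmol/kg

DIC = 2.11 mmol/kg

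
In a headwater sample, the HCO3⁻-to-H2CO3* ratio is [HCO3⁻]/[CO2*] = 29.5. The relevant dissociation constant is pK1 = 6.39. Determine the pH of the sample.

From K1 = [H⁺][HCO3⁻]/[CO2*]:  pH = pK1 + log₁₀([HCO3⁻]/[CO2*])
log₁₀(29.5) = +1.470
pH = 6.39 + (+1.470) = 7.86

pH = 7.86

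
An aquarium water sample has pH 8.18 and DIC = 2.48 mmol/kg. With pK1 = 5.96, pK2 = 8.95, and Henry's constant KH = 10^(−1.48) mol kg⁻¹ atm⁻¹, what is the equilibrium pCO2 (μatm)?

α₀ = 1 / (1 + K1/[H⁺] + K1K2/[H⁺]²) = 1 / (1 + 10^+2.22 + 10^+1.45)
   = 1 / (1 + 165.96 + 28.184) = 1/195.14 = 0.005124
[CO2*] = α₀ × DIC = 0.005124 × 2.48 = 0.01271 mmol/kg = 12.71 μmol/kg
pCO2 = [CO2*]/KH = 1.271×10^-5 / 3.311×10^-2 = 384 μatm

pCO2 = 384 μatm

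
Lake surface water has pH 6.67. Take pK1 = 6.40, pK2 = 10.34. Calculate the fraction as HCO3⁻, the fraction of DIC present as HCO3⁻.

α₁ = 0.651

α₁ = 1 / (1 + [H⁺]/K1 + K2/[H⁺]) = 1 / (1 + 10^-0.27 + 10^-3.67)
   = 1 / (1 + 0.53703 + 0.00021380) = 1/1.5372 = 0.6505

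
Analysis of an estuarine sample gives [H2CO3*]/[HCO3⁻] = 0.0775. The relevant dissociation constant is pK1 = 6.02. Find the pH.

From K1 = [H⁺][HCO3⁻]/[H2CO3*]:  pH = pK1 − log₁₀([H2CO3*]/[HCO3⁻])
log₁₀(0.0775) = -1.111
pH = 6.02 − (-1.111) = 7.13

pH = 7.13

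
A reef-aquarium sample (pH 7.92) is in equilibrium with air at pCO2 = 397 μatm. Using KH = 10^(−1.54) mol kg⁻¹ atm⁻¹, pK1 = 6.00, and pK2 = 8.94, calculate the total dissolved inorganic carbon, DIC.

DIC = 1.05 mmol/kg

[CO2*] = KH · pCO2 = 10^(−1.54) × 397×10^-6 = 1.145×10^-5 mol/kg
α₀ = 1/(1 + K1/[H⁺] + K1K2/[H⁺]²) = 1/(1 + 10^+1.92 + 10^+0.90) = 0.01086
DIC = [CO2*]/α₀ = 1.145×10^-5 / 0.01086 = 1.05 mmol/kg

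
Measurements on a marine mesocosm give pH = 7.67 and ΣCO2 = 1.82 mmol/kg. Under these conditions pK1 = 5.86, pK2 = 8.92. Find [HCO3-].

α₁ = 1 / (1 + [H⁺]/K1 + K2/[H⁺]) = 1 / (1 + 10^-1.81 + 10^-1.25)
   = 1 / (1 + 0.015488 + 0.056234) = 1/1.0717 = 0.9331
[HCO3⁻] = α₁ × DIC = 0.9331 × 1.82 = 1.70 mmol/kg

[HCO3⁻] = 1.70 mmol/kg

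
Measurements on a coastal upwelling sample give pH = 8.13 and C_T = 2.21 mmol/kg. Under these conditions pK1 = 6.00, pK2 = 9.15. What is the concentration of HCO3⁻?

[HCO3⁻] = 2.00 mmol/kg

α₁ = 1 / (1 + [H⁺]/K1 + K2/[H⁺]) = 1 / (1 + 10^-2.13 + 10^-1.02)
   = 1 / (1 + 0.0074131 + 0.095499) = 1/1.1029 = 0.9067
[HCO3⁻] = α₁ × DIC = 0.9067 × 2.21 = 2.00 mmol/kg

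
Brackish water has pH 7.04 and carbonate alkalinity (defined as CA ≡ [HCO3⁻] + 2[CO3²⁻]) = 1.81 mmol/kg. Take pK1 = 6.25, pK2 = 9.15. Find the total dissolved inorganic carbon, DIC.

CA = [HCO3⁻] + 2[CO3²⁻] = (α₁ + 2α₂)·DIC
At pH 7.04: [H⁺]/K1 = 10^-0.79 = 0.16218, K2/[H⁺] = 10^-2.11 = 0.0077625
α₁ = 1/(1 + 0.16218 + 0.0077625) = 1/1.1699 = 0.8547; α₂ = α₁·K2/[H⁺] = 0.006635
α₁ + 2α₂ = 0.8680
DIC = CA / (α₁ + 2α₂) = 1.81 / 0.8680 = 2.09 mmol/kg

DIC = 2.09 mmol/kg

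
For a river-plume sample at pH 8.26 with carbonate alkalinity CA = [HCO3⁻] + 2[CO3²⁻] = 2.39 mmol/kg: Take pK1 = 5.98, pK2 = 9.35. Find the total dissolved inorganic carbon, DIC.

DIC = 2.23 mmol/kg

CA = [HCO3⁻] + 2[CO3²⁻] = (α₁ + 2α₂)·DIC
At pH 8.26: [H⁺]/K1 = 10^-2.28 = 0.0052481, K2/[H⁺] = 10^-1.09 = 0.081283
α₁ = 1/(1 + 0.0052481 + 0.081283) = 1/1.0865 = 0.9204; α₂ = α₁·K2/[H⁺] = 0.07481
α₁ + 2α₂ = 1.0700
DIC = CA / (α₁ + 2α₂) = 2.39 / 1.0700 = 2.23 mmol/kg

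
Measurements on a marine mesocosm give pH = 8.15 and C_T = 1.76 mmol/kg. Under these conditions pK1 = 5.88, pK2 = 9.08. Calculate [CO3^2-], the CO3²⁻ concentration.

[CO3²⁻] = 0.184 mmol/kg

α₂ = 1 / (1 + [H⁺]/K2 + [H⁺]²/(K1K2)) = 1 / (1 + 10^+0.93 + 10^-1.34)
   = 1 / (1 + 8.5114 + 0.045709) = 1/9.5571 = 0.1046
[CO3²⁻] = α₂ × DIC = 0.1046 × 1.76 = 0.184 mmol/kg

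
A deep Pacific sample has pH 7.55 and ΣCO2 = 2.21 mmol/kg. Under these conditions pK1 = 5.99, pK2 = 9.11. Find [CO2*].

[CO2*] = 0.0577 mmol/kg

α₀ = 1 / (1 + K1/[H⁺] + K1K2/[H⁺]²) = 1 / (1 + 10^+1.56 + 10^+0.00)
   = 1 / (1 + 36.308 + 1.0000) = 1/38.308 = 0.02610
[CO2*] = α₀ × DIC = 0.02610 × 2.21 = 0.0577 mmol/kg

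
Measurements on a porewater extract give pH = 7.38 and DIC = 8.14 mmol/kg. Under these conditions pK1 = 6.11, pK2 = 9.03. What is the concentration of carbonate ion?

α₂ = 1 / (1 + [H⁺]/K2 + [H⁺]²/(K1K2)) = 1 / (1 + 10^+1.65 + 10^+0.38)
   = 1 / (1 + 44.668 + 2.3988) = 1/48.067 = 0.02080
[CO3²⁻] = α₂ × DIC = 0.02080 × 8.14 = 0.169 mmol/kg

[CO3²⁻] = 0.169 mmol/kg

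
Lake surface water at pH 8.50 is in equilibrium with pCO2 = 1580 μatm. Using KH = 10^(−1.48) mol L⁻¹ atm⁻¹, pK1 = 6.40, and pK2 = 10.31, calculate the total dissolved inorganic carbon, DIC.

[CO2*] = KH · pCO2 = 10^(−1.48) × 1580×10^-6 = 5.232×10^-5 mol/L
α₀ = 1/(1 + K1/[H⁺] + K1K2/[H⁺]²) = 1/(1 + 10^+2.10 + 10^+0.29) = 0.007761
DIC = [CO2*]/α₀ = 5.232×10^-5 / 0.007761 = 6.74 mmol/L

DIC = 6.74 mmol/L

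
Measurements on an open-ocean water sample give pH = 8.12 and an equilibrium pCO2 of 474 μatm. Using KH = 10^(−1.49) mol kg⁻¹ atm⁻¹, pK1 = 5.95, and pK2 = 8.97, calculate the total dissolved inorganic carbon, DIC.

[CO2*] = KH · pCO2 = 10^(−1.49) × 474×10^-6 = 1.534×10^-5 mol/kg
α₀ = 1/(1 + K1/[H⁺] + K1K2/[H⁺]²) = 1/(1 + 10^+2.17 + 10^+1.32) = 0.005889
DIC = [CO2*]/α₀ = 1.534×10^-5 / 0.005889 = 2.60 mmol/kg

DIC = 2.60 mmol/kg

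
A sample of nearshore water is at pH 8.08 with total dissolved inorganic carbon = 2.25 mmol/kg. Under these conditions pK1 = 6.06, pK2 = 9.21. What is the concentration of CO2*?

[CO2*] = 19.8 μmol/kg

α₀ = 1 / (1 + K1/[H⁺] + K1K2/[H⁺]²) = 1 / (1 + 10^+2.02 + 10^+0.89)
   = 1 / (1 + 104.71 + 7.7625) = 1/113.48 = 0.008812
[CO2*] = α₀ × DIC = 0.008812 × 2.25 = 0.0198 mmol/kg = 19.8 μmol/kg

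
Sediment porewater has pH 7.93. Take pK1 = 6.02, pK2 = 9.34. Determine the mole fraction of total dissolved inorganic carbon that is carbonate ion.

α₂ = 0.0370

α₂ = 1 / (1 + [H⁺]/K2 + [H⁺]²/(K1K2)) = 1 / (1 + 10^+1.41 + 10^-0.50)
   = 1 / (1 + 25.704 + 0.31623) = 1/27.020 = 0.03701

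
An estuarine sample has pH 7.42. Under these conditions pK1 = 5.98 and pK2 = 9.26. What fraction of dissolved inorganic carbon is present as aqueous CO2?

α₀ = 0.0346

α₀ = 1 / (1 + K1/[H⁺] + K1K2/[H⁺]²) = 1 / (1 + 10^+1.44 + 10^-0.40)
   = 1 / (1 + 27.542 + 0.39811) = 1/28.940 = 0.03455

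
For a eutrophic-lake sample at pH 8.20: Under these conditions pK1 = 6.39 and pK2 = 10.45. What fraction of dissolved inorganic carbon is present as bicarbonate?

α₁ = 1 / (1 + [H⁺]/K1 + K2/[H⁺]) = 1 / (1 + 10^-1.81 + 10^-2.25)
   = 1 / (1 + 0.015488 + 0.0056234) = 1/1.0211 = 0.9793

α₁ = 0.979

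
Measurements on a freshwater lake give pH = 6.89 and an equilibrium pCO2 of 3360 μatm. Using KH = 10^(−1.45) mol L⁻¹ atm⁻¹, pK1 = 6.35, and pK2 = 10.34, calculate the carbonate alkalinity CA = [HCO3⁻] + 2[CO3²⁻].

[CO2*] = KH · pCO2 = 10^(−1.45) × 3360×10^-6 = 1.192×10^-4 mol/L
α₀ = 1/(1 + K1/[H⁺] + K1K2/[H⁺]²) = 1/(1 + 10^+0.54 + 10^-2.91) = 0.2238
DIC = [CO2*]/α₀ = 1.192×10^-4 / 0.2238 = 0.5327 mmol/L
CA = (α₁ + 2α₂)·DIC = (0.7759 + 2×0.0002753) × 0.5327 = 0.414 mmol/L

CA = 0.414 mmol/L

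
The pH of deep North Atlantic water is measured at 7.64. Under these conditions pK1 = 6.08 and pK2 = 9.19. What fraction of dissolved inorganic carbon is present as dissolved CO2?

α₀ = 0.0261

α₀ = 1 / (1 + K1/[H⁺] + K1K2/[H⁺]²) = 1 / (1 + 10^+1.56 + 10^+0.01)
   = 1 / (1 + 36.308 + 1.0233) = 1/38.331 = 0.02609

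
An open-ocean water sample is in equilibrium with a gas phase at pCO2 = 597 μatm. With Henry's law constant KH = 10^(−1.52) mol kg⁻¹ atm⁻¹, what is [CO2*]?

KH = 10^(−1.52) = 3.020×10^-2 mol kg⁻¹ atm⁻¹
[CO2*] = KH · pCO2 = 3.020×10^-2 × 597×10^-6 atm = 1.80×10^-5 mol/kg

[CO2*] = 18.0 μmol/kg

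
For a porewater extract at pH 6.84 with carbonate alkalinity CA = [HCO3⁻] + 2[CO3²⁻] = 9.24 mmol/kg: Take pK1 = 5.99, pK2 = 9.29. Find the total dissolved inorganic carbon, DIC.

DIC = 10.5 mmol/kg

CA = [HCO3⁻] + 2[CO3²⁻] = (α₁ + 2α₂)·DIC
At pH 6.84: [H⁺]/K1 = 10^-0.85 = 0.14125, K2/[H⁺] = 10^-2.45 = 0.0035481
α₁ = 1/(1 + 0.14125 + 0.0035481) = 1/1.1448 = 0.8735; α₂ = α₁·K2/[H⁺] = 0.003099
α₁ + 2α₂ = 0.8797
DIC = CA / (α₁ + 2α₂) = 9.24 / 0.8797 = 10.5 mmol/kg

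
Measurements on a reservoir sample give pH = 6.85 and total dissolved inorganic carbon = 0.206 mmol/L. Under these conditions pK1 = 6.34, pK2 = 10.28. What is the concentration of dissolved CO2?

[CO2*] = 0.0486 mmol/L

α₀ = 1 / (1 + K1/[H⁺] + K1K2/[H⁺]²) = 1 / (1 + 10^+0.51 + 10^-2.92)
   = 1 / (1 + 3.2359 + 0.0012023) = 1/4.2371 = 0.2360
[CO2*] = α₀ × DIC = 0.2360 × 0.206 = 0.0486 mmol/L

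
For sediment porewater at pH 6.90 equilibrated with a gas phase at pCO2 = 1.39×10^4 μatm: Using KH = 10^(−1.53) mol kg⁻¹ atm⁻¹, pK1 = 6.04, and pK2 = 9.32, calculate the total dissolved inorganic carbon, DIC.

[CO2*] = KH · pCO2 = 10^(−1.53) × 1.39×10^4×10^-6 = 4.102×10^-4 mol/kg
α₀ = 1/(1 + K1/[H⁺] + K1K2/[H⁺]²) = 1/(1 + 10^+0.86 + 10^-1.56) = 0.1209
DIC = [CO2*]/α₀ = 4.102×10^-4 / 0.1209 = 3.39 mmol/kg

DIC = 3.39 mmol/kg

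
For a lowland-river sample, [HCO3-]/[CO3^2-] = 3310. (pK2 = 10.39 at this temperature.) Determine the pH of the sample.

From K2 = [H⁺][CO3^2-]/[HCO3-]:  pH = pK2 − log₁₀([HCO3-]/[CO3^2-])
log₁₀(3310) = +3.520
pH = 10.39 − (+3.520) = 6.87

pH = 6.87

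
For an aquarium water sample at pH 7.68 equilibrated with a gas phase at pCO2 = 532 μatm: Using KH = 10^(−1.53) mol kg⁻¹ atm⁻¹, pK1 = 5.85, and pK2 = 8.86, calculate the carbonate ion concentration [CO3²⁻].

[CO2*] = KH · pCO2 = 10^(−1.53) × 532×10^-6 = 1.570×10^-5 mol/kg
α₀ = 1/(1 + K1/[H⁺] + K1K2/[H⁺]²) = 1/(1 + 10^+1.83 + 10^+0.65) = 0.01368
DIC = [CO2*]/α₀ = 1.570×10^-5 / 0.01368 = 1.147 mmol/kg
[CO3²⁻] = α₂·DIC; α₂ = 0.06113, so [CO3²⁻] = 0.06113 × 1.147 = 0.0701 mmol/kg

[CO3²⁻] = 0.0701 mmol/kg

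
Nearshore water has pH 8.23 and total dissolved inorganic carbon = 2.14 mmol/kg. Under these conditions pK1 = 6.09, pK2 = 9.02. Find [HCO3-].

[HCO3⁻] = 1.83 mmol/kg

α₁ = 1 / (1 + [H⁺]/K1 + K2/[H⁺]) = 1 / (1 + 10^-2.14 + 10^-0.79)
   = 1 / (1 + 0.0072444 + 0.16218) = 1/1.1694 = 0.8551
[HCO3⁻] = α₁ × DIC = 0.8551 × 2.14 = 1.83 mmol/kg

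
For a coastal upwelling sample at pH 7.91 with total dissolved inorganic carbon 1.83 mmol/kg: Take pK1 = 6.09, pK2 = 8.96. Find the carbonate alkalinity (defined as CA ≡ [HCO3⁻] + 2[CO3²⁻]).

CA = 1.95 mmol/kg

CA = [HCO3⁻] + 2[CO3²⁻] = (α₁ + 2α₂)·DIC
At pH 7.91: [H⁺]/K1 = 10^-1.82 = 0.015136, K2/[H⁺] = 10^-1.05 = 0.089125
α₁ = 1/(1 + 0.015136 + 0.089125) = 1/1.1043 = 0.9056; α₂ = α₁·K2/[H⁺] = 0.08071
α₁ + 2α₂ = 1.0670
CA = 1.0670 × 1.83 = 1.95 mmol/kg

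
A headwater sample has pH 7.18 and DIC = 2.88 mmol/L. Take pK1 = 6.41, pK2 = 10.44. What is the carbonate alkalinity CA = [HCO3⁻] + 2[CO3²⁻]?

CA = [HCO3⁻] + 2[CO3²⁻] = (α₁ + 2α₂)·DIC
At pH 7.18: [H⁺]/K1 = 10^-0.77 = 0.16982, K2/[H⁺] = 10^-3.26 = 0.00054954
α₁ = 1/(1 + 0.16982 + 0.00054954) = 1/1.1704 = 0.8544; α₂ = α₁·K2/[H⁺] = 0.0004695
α₁ + 2α₂ = 0.8554
CA = 0.8554 × 2.88 = 2.46 mmol/L

CA = 2.46 mmol/L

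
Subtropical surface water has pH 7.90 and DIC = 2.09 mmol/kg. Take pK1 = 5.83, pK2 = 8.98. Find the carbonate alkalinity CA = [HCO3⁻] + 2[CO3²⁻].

CA = 2.23 mmol/kg

CA = [HCO3⁻] + 2[CO3²⁻] = (α₁ + 2α₂)·DIC
At pH 7.90: [H⁺]/K1 = 10^-2.07 = 0.0085114, K2/[H⁺] = 10^-1.08 = 0.083176
α₁ = 1/(1 + 0.0085114 + 0.083176) = 1/1.0917 = 0.9160; α₂ = α₁·K2/[H⁺] = 0.07619
α₁ + 2α₂ = 1.0684
CA = 1.0684 × 2.09 = 2.23 mmol/kg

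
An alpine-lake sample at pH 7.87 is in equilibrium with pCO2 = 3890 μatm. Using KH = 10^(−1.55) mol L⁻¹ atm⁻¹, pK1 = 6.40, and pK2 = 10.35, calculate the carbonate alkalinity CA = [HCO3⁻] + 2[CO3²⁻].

[CO2*] = KH · pCO2 = 10^(−1.55) × 3890×10^-6 = 1.096×10^-4 mol/L
α₀ = 1/(1 + K1/[H⁺] + K1K2/[H⁺]²) = 1/(1 + 10^+1.47 + 10^-1.01) = 0.03267
DIC = [CO2*]/α₀ = 1.096×10^-4 / 0.03267 = 3.356 mmol/L
CA = (α₁ + 2α₂)·DIC = (0.9641 + 2×0.003193) × 3.356 = 3.26 mmol/L

CA = 3.26 mmol/L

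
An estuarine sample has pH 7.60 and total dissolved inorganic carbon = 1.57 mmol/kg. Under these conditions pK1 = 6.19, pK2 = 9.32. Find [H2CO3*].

α₀ = 1 / (1 + K1/[H⁺] + K1K2/[H⁺]²) = 1 / (1 + 10^+1.41 + 10^-0.31)
   = 1 / (1 + 25.704 + 0.48978) = 1/27.194 = 0.03677
[CO2*] = α₀ × DIC = 0.03677 × 1.57 = 0.0577 mmol/kg

[CO2*] = 0.0577 mmol/kg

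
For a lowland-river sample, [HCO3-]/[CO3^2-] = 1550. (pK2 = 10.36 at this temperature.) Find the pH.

From K2 = [H⁺][CO3^2-]/[HCO3-]:  pH = pK2 − log₁₀([HCO3-]/[CO3^2-])
log₁₀(1550) = +3.190
pH = 10.36 − (+3.190) = 7.17

pH = 7.17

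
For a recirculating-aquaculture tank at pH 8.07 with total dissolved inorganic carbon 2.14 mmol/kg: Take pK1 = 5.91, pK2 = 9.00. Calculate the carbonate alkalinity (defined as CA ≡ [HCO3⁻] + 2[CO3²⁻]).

CA = [HCO3⁻] + 2[CO3²⁻] = (α₁ + 2α₂)·DIC
At pH 8.07: [H⁺]/K1 = 10^-2.16 = 0.0069183, K2/[H⁺] = 10^-0.93 = 0.11749
α₁ = 1/(1 + 0.0069183 + 0.11749) = 1/1.1244 = 0.8894; α₂ = α₁·K2/[H⁺] = 0.1045
α₁ + 2α₂ = 1.0983
CA = 1.0983 × 2.14 = 2.35 mmol/kg

CA = 2.35 mmol/kg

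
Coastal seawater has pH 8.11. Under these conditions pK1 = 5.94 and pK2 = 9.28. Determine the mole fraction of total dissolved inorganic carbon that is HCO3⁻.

α₁ = 0.931

α₁ = 1 / (1 + [H⁺]/K1 + K2/[H⁺]) = 1 / (1 + 10^-2.17 + 10^-1.17)
   = 1 / (1 + 0.0067608 + 0.067608) = 1/1.0744 = 0.9308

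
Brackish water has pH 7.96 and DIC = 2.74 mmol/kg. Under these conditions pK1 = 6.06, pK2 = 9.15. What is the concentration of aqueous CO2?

α₀ = 1 / (1 + K1/[H⁺] + K1K2/[H⁺]²) = 1 / (1 + 10^+1.90 + 10^+0.71)
   = 1 / (1 + 79.433 + 5.1286) = 1/85.561 = 0.01169
[CO2*] = α₀ × DIC = 0.01169 × 2.74 = 0.0320 mmol/kg

[CO2*] = 0.0320 mmol/kg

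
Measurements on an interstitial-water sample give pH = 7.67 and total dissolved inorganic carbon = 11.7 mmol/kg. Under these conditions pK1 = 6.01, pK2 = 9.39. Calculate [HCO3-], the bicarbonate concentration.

[HCO3⁻] = 11.2 mmol/kg

α₁ = 1 / (1 + [H⁺]/K1 + K2/[H⁺]) = 1 / (1 + 10^-1.66 + 10^-1.72)
   = 1 / (1 + 0.021878 + 0.019055) = 1/1.0409 = 0.9607
[HCO3⁻] = α₁ × DIC = 0.9607 × 11.7 = 11.2 mmol/kg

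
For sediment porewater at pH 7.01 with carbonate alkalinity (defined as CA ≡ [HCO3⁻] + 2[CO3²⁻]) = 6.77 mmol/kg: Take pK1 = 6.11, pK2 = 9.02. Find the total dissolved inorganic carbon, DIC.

CA = [HCO3⁻] + 2[CO3²⁻] = (α₁ + 2α₂)·DIC
At pH 7.01: [H⁺]/K1 = 10^-0.90 = 0.12589, K2/[H⁺] = 10^-2.01 = 0.0097724
α₁ = 1/(1 + 0.12589 + 0.0097724) = 1/1.1357 = 0.8805; α₂ = α₁·K2/[H⁺] = 0.008605
α₁ + 2α₂ = 0.8978
DIC = CA / (α₁ + 2α₂) = 6.77 / 0.8978 = 7.54 mmol/kg

DIC = 7.54 mmol/kg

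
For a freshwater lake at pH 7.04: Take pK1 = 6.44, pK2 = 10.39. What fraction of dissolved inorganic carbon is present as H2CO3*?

α₀ = 0.201

α₀ = 1 / (1 + K1/[H⁺] + K1K2/[H⁺]²) = 1 / (1 + 10^+0.60 + 10^-2.75)
   = 1 / (1 + 3.9811 + 0.0017783) = 1/4.9828 = 0.2007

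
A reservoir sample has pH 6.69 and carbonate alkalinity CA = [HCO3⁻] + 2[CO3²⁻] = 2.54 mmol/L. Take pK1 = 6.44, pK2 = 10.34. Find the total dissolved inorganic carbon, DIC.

DIC = 3.97 mmol/L

CA = [HCO3⁻] + 2[CO3²⁻] = (α₁ + 2α₂)·DIC
At pH 6.69: [H⁺]/K1 = 10^-0.25 = 0.56234, K2/[H⁺] = 10^-3.65 = 0.00022387
α₁ = 1/(1 + 0.56234 + 0.00022387) = 1/1.5626 = 0.6400; α₂ = α₁·K2/[H⁺] = 0.0001433
α₁ + 2α₂ = 0.6403
DIC = CA / (α₁ + 2α₂) = 2.54 / 0.6403 = 3.97 mmol/L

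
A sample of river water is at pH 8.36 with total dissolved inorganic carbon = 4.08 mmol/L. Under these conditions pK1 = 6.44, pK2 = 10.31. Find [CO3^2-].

[CO3²⁻] = 0.0447 mmol/L

α₂ = 1 / (1 + [H⁺]/K2 + [H⁺]²/(K1K2)) = 1 / (1 + 10^+1.95 + 10^+0.03)
   = 1 / (1 + 89.125 + 1.0715) = 1/91.197 = 0.01097
[CO3²⁻] = α₂ × DIC = 0.01097 × 4.08 = 0.0447 mmol/L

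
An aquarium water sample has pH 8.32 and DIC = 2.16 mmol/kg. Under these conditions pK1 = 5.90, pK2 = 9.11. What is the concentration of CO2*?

[CO2*] = 7.04 μmol/kg

α₀ = 1 / (1 + K1/[H⁺] + K1K2/[H⁺]²) = 1 / (1 + 10^+2.42 + 10^+1.63)
   = 1 / (1 + 263.03 + 42.658) = 1/306.68 = 0.003261
[CO2*] = α₀ × DIC = 0.003261 × 2.16 = 0.00704 mmol/kg = 7.04 μmol/kg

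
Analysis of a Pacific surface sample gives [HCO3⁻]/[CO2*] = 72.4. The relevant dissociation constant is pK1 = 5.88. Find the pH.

pH = 7.74

From K1 = [H⁺][HCO3⁻]/[CO2*]:  pH = pK1 + log₁₀([HCO3⁻]/[CO2*])
log₁₀(72.4) = +1.860
pH = 5.88 + (+1.860) = 7.74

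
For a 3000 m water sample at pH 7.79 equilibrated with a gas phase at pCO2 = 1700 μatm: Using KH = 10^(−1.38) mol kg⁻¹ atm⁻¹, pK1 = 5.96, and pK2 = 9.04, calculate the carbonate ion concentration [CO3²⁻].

[CO3²⁻] = 0.269 mmol/kg

[CO2*] = KH · pCO2 = 10^(−1.38) × 1700×10^-6 = 7.087×10^-5 mol/kg
α₀ = 1/(1 + K1/[H⁺] + K1K2/[H⁺]²) = 1/(1 + 10^+1.83 + 10^+0.58) = 0.01381
DIC = [CO2*]/α₀ = 7.087×10^-5 / 0.01381 = 5.132 mmol/kg
[CO3²⁻] = α₂·DIC; α₂ = 0.05250, so [CO3²⁻] = 0.05250 × 5.132 = 0.269 mmol/kg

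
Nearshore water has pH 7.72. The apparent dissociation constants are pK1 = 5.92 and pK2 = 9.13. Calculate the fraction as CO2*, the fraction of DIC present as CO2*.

α₀ = 1 / (1 + K1/[H⁺] + K1K2/[H⁺]²) = 1 / (1 + 10^+1.80 + 10^+0.39)
   = 1 / (1 + 63.096 + 2.4547) = 1/66.550 = 0.01503

α₀ = 0.0150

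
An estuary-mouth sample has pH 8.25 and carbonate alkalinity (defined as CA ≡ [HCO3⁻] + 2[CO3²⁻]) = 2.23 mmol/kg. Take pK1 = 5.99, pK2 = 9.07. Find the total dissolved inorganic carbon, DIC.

CA = [HCO3⁻] + 2[CO3²⁻] = (α₁ + 2α₂)·DIC
At pH 8.25: [H⁺]/K1 = 10^-2.26 = 0.0054954, K2/[H⁺] = 10^-0.82 = 0.15136
α₁ = 1/(1 + 0.0054954 + 0.15136) = 1/1.1569 = 0.8644; α₂ = α₁·K2/[H⁺] = 0.1308
α₁ + 2α₂ = 1.1261
DIC = CA / (α₁ + 2α₂) = 2.23 / 1.1261 = 1.98 mmol/kg

DIC = 1.98 mmol/kg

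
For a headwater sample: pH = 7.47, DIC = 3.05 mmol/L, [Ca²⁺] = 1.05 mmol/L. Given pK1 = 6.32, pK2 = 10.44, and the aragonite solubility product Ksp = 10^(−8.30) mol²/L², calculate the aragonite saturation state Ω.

α₂ = 1 / (1 + [H⁺]/K2 + [H⁺]²/(K1K2)) = 1 / (1 + 10^+2.97 + 10^+1.82)
   = 1 / (1 + 933.25 + 66.069) = 1/1000.3 = 0.0009997
[CO3²⁻] = α₂ × DIC = 0.0009997 × 3.05 = 0.003049 mmol/L = 3.049 μmol/L
Ksp = 10^(−8.30) = 5.012×10^-9
Ω = [Ca²⁺][CO3²⁻]/Ksp = (1.05×10^-3)(3.049×10^-6) / 5.012×10^-9 = 0.639

Ω = 0.639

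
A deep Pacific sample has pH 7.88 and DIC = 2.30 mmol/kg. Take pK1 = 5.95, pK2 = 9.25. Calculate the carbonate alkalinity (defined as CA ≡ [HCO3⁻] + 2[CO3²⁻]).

CA = [HCO3⁻] + 2[CO3²⁻] = (α₁ + 2α₂)·DIC
At pH 7.88: [H⁺]/K1 = 10^-1.93 = 0.011749, K2/[H⁺] = 10^-1.37 = 0.042658
α₁ = 1/(1 + 0.011749 + 0.042658) = 1/1.0544 = 0.9484; α₂ = α₁·K2/[H⁺] = 0.04046
α₁ + 2α₂ = 1.0293
CA = 1.0293 × 2.30 = 2.37 mmol/kg

CA = 2.37 mmol/kg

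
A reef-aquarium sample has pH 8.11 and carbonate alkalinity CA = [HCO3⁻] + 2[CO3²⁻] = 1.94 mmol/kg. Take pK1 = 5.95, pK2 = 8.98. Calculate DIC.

CA = [HCO3⁻] + 2[CO3²⁻] = (α₁ + 2α₂)·DIC
At pH 8.11: [H⁺]/K1 = 10^-2.16 = 0.0069183, K2/[H⁺] = 10^-0.87 = 0.13490
α₁ = 1/(1 + 0.0069183 + 0.13490) = 1/1.1418 = 0.8758; α₂ = α₁·K2/[H⁺] = 0.1181
α₁ + 2α₂ = 1.1121
DIC = CA / (α₁ + 2α₂) = 1.94 / 1.1121 = 1.74 mmol/kg

DIC = 1.74 mmol/kg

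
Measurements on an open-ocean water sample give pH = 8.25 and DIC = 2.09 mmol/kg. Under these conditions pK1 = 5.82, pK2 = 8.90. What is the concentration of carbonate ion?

[CO3²⁻] = 0.381 mmol/kg

α₂ = 1 / (1 + [H⁺]/K2 + [H⁺]²/(K1K2)) = 1 / (1 + 10^+0.65 + 10^-1.78)
   = 1 / (1 + 4.4668 + 0.016596) = 1/5.4834 = 0.1824
[CO3²⁻] = α₂ × DIC = 0.1824 × 2.09 = 0.381 mmol/kg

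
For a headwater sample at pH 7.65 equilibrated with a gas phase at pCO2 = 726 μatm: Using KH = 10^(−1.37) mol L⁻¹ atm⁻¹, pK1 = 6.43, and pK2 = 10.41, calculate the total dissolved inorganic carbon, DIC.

[CO2*] = KH · pCO2 = 10^(−1.37) × 726×10^-6 = 3.097×10^-5 mol/L
α₀ = 1/(1 + K1/[H⁺] + K1K2/[H⁺]²) = 1/(1 + 10^+1.22 + 10^-1.54) = 0.05674
DIC = [CO2*]/α₀ = 3.097×10^-5 / 0.05674 = 0.546 mmol/L

DIC = 0.546 mmol/L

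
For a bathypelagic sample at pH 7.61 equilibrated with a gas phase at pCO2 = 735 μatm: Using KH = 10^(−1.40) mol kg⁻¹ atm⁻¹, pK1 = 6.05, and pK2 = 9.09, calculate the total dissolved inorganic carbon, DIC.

[CO2*] = KH · pCO2 = 10^(−1.40) × 735×10^-6 = 2.926×10^-5 mol/kg
α₀ = 1/(1 + K1/[H⁺] + K1K2/[H⁺]²) = 1/(1 + 10^+1.56 + 10^+0.08) = 0.02597
DIC = [CO2*]/α₀ = 2.926×10^-5 / 0.02597 = 1.13 mmol/kg

DIC = 1.13 mmol/kg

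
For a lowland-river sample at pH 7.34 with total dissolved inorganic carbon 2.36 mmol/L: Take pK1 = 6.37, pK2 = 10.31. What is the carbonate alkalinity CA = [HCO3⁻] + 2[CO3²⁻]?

CA = 2.13 mmol/L

CA = [HCO3⁻] + 2[CO3²⁻] = (α₁ + 2α₂)·DIC
At pH 7.34: [H⁺]/K1 = 10^-0.97 = 0.10715, K2/[H⁺] = 10^-2.97 = 0.0010715
α₁ = 1/(1 + 0.10715 + 0.0010715) = 1/1.1082 = 0.9023; α₂ = α₁·K2/[H⁺] = 0.0009669
α₁ + 2α₂ = 0.9043
CA = 0.9043 × 2.36 = 2.13 mmol/L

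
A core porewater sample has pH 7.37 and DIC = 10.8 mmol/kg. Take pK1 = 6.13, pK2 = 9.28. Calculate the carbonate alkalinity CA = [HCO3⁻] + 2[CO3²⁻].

CA = [HCO3⁻] + 2[CO3²⁻] = (α₁ + 2α₂)·DIC
At pH 7.37: [H⁺]/K1 = 10^-1.24 = 0.057544, K2/[H⁺] = 10^-1.91 = 0.012303
α₁ = 1/(1 + 0.057544 + 0.012303) = 1/1.0698 = 0.9347; α₂ = α₁·K2/[H⁺] = 0.01150
α₁ + 2α₂ = 0.9577
CA = 0.9577 × 10.8 = 10.3 mmol/kg

CA = 10.3 mmol/kg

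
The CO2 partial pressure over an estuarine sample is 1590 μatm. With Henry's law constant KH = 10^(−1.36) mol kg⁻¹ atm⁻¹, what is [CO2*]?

[CO2*] = 69.4 μmol/kg

KH = 10^(−1.36) = 4.365×10^-2 mol kg⁻¹ atm⁻¹
[CO2*] = KH · pCO2 = 4.365×10^-2 × 1590×10^-6 atm = 6.94×10^-5 mol/kg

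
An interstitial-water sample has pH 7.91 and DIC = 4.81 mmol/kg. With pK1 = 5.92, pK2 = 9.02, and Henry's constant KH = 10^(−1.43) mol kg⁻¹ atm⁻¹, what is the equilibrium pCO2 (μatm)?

α₀ = 1 / (1 + K1/[H⁺] + K1K2/[H⁺]²) = 1 / (1 + 10^+1.99 + 10^+0.88)
   = 1 / (1 + 97.724 + 7.5858) = 1/106.31 = 0.009406
[CO2*] = α₀ × DIC = 0.009406 × 4.81 = 0.04525 mmol/kg
pCO2 = [CO2*]/KH = 4.525×10^-5 / 3.715×10^-2 = 1220 μatm

pCO2 = 1220 μatm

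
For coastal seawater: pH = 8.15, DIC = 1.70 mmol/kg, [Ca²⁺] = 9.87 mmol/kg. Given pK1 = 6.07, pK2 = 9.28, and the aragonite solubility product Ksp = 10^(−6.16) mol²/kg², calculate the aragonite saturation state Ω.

α₂ = 1 / (1 + [H⁺]/K2 + [H⁺]²/(K1K2)) = 1 / (1 + 10^+1.13 + 10^-0.95)
   = 1 / (1 + 13.490 + 0.11220) = 1/14.602 = 0.06848
[CO3²⁻] = α₂ × DIC = 0.06848 × 1.70 = 0.1164 mmol/kg
Ksp = 10^(−6.16) = 6.918×10^-7
Ω = [Ca²⁺][CO3²⁻]/Ksp = (9.87×10^-3)(1.164×10^-4) / 6.918×10^-7 = 1.66

Ω = 1.66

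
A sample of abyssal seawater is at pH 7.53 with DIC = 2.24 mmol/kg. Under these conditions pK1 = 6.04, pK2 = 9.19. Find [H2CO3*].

[CO2*] = 0.0688 mmol/kg

α₀ = 1 / (1 + K1/[H⁺] + K1K2/[H⁺]²) = 1 / (1 + 10^+1.49 + 10^-0.17)
   = 1 / (1 + 30.903 + 0.67608) = 1/32.579 = 0.03069
[CO2*] = α₀ × DIC = 0.03069 × 2.24 = 0.0688 mmol/kg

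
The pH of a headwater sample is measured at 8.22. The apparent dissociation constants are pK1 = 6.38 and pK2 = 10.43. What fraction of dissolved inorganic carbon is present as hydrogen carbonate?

α₁ = 1 / (1 + [H⁺]/K1 + K2/[H⁺]) = 1 / (1 + 10^-1.84 + 10^-2.21)
   = 1 / (1 + 0.014454 + 0.0061660) = 1/1.0206 = 0.9798

α₁ = 0.980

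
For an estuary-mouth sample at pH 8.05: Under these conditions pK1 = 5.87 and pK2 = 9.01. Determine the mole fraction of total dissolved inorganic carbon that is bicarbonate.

α₁ = 1 / (1 + [H⁺]/K1 + K2/[H⁺]) = 1 / (1 + 10^-2.18 + 10^-0.96)
   = 1 / (1 + 0.0066069 + 0.10965) = 1/1.1163 = 0.8959

α₁ = 0.896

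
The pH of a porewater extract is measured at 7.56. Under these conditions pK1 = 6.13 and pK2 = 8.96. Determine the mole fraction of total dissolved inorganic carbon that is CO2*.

α₀ = 0.0345

α₀ = 1 / (1 + K1/[H⁺] + K1K2/[H⁺]²) = 1 / (1 + 10^+1.43 + 10^+0.03)
   = 1 / (1 + 26.915 + 1.0715) = 1/28.987 = 0.03450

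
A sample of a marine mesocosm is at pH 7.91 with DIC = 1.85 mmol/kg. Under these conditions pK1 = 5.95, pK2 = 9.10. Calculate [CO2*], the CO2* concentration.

[CO2*] = 18.9 μmol/kg

α₀ = 1 / (1 + K1/[H⁺] + K1K2/[H⁺]²) = 1 / (1 + 10^+1.96 + 10^+0.77)
   = 1 / (1 + 91.201 + 5.8884) = 1/98.090 = 0.01019
[CO2*] = α₀ × DIC = 0.01019 × 1.85 = 0.0189 mmol/kg = 18.9 μmol/kg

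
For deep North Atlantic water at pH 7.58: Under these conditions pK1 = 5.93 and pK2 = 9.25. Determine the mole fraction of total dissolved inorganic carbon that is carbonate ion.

α₂ = 0.0205

α₂ = 1 / (1 + [H⁺]/K2 + [H⁺]²/(K1K2)) = 1 / (1 + 10^+1.67 + 10^+0.02)
   = 1 / (1 + 46.774 + 1.0471) = 1/48.821 = 0.02048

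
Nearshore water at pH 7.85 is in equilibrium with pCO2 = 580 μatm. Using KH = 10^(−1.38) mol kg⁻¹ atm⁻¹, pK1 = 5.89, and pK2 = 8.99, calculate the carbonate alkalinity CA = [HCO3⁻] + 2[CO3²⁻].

CA = 2.52 mmol/kg

[CO2*] = KH · pCO2 = 10^(−1.38) × 580×10^-6 = 2.418×10^-5 mol/kg
α₀ = 1/(1 + K1/[H⁺] + K1K2/[H⁺]²) = 1/(1 + 10^+1.96 + 10^+0.82) = 0.01012
DIC = [CO2*]/α₀ = 2.418×10^-5 / 0.01012 = 2.389 mmol/kg
CA = (α₁ + 2α₂)·DIC = (0.9230 + 2×0.06687) × 2.389 = 2.52 mmol/kg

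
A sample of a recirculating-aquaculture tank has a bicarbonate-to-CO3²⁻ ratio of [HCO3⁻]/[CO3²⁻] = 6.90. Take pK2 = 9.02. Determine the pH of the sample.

From K2 = [H⁺][CO3²⁻]/[HCO3⁻]:  pH = pK2 − log₁₀([HCO3⁻]/[CO3²⁻])
log₁₀(6.90) = +0.839
pH = 9.02 − (+0.839) = 8.18

pH = 8.18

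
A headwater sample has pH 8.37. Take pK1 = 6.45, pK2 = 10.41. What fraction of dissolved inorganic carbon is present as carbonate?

α₂ = 1 / (1 + [H⁺]/K2 + [H⁺]²/(K1K2)) = 1 / (1 + 10^+2.04 + 10^+0.12)
   = 1 / (1 + 109.65 + 1.3183) = 1/111.97 = 0.008931

α₂ = 0.00893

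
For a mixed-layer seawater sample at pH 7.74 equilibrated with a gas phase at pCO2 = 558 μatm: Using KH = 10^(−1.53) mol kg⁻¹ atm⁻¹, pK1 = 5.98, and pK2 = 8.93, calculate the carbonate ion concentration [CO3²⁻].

[CO3²⁻] = 0.0612 mmol/kg

[CO2*] = KH · pCO2 = 10^(−1.53) × 558×10^-6 = 1.647×10^-5 mol/kg
α₀ = 1/(1 + K1/[H⁺] + K1K2/[H⁺]²) = 1/(1 + 10^+1.76 + 10^+0.57) = 0.01606
DIC = [CO2*]/α₀ = 1.647×10^-5 / 0.01606 = 1.025 mmol/kg
[CO3²⁻] = α₂·DIC; α₂ = 0.05968, so [CO3²⁻] = 0.05968 × 1.025 = 0.0612 mmol/kg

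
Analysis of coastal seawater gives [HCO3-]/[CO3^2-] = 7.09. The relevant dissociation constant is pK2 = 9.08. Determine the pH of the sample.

From K2 = [H⁺][CO3^2-]/[HCO3-]:  pH = pK2 − log₁₀([HCO3-]/[CO3^2-])
log₁₀(7.09) = +0.851
pH = 9.08 − (+0.851) = 8.23

pH = 8.23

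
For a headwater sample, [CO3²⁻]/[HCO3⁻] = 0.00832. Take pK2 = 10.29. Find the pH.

pH = 8.21

From K2 = [H⁺][CO3²⁻]/[HCO3⁻]:  pH = pK2 + log₁₀([CO3²⁻]/[HCO3⁻])
log₁₀(0.00832) = -2.080
pH = 10.29 + (-2.080) = 8.21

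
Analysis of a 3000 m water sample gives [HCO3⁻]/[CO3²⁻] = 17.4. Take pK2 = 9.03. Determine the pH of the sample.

pH = 7.79

From K2 = [H⁺][CO3²⁻]/[HCO3⁻]:  pH = pK2 − log₁₀([HCO3⁻]/[CO3²⁻])
log₁₀(17.4) = +1.241
pH = 9.03 − (+1.241) = 7.79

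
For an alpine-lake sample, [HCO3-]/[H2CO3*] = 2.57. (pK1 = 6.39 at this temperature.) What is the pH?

From K1 = [H⁺][HCO3-]/[H2CO3*]:  pH = pK1 + log₁₀([HCO3-]/[H2CO3*])
log₁₀(2.57) = +0.410
pH = 6.39 + (+0.410) = 6.80

pH = 6.80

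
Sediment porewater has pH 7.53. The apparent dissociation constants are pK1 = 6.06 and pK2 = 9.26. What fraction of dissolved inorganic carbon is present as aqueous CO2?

α₀ = 1 / (1 + K1/[H⁺] + K1K2/[H⁺]²) = 1 / (1 + 10^+1.47 + 10^-0.26)
   = 1 / (1 + 29.512 + 0.54954) = 1/31.062 = 0.03219

α₀ = 0.0322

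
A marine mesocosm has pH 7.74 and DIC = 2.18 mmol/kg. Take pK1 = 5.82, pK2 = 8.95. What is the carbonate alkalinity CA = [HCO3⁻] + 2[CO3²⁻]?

CA = 2.28 mmol/kg

CA = [HCO3⁻] + 2[CO3²⁻] = (α₁ + 2α₂)·DIC
At pH 7.74: [H⁺]/K1 = 10^-1.92 = 0.012023, K2/[H⁺] = 10^-1.21 = 0.061660
α₁ = 1/(1 + 0.012023 + 0.061660) = 1/1.0737 = 0.9314; α₂ = α₁·K2/[H⁺] = 0.05743
α₁ + 2α₂ = 1.0462
CA = 1.0462 × 2.18 = 2.28 mmol/kg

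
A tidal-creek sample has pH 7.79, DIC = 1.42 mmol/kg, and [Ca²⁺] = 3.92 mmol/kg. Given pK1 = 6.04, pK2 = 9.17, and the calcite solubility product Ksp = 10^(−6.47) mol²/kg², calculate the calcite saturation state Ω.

Ω = 0.646

α₂ = 1 / (1 + [H⁺]/K2 + [H⁺]²/(K1K2)) = 1 / (1 + 10^+1.38 + 10^-0.37)
   = 1 / (1 + 23.988 + 0.42658) = 1/25.415 = 0.03935
[CO3²⁻] = α₂ × DIC = 0.03935 × 1.42 = 0.05587 mmol/kg
Ksp = 10^(−6.47) = 3.388×10^-7
Ω = [Ca²⁺][CO3²⁻]/Ksp = (3.92×10^-3)(5.587×10^-5) / 3.388×10^-7 = 0.646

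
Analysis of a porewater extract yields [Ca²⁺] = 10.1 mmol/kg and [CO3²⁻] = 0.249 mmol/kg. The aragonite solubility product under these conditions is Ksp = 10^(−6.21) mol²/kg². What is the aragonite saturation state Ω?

Ksp = 10^(−6.21) = 6.166×10^-7
Ω = [Ca²⁺][CO3²⁻]/Ksp = (10.1×10^-3)(0.249×10^-3) / 6.166×10^-7 = 4.08

Ω = 4.08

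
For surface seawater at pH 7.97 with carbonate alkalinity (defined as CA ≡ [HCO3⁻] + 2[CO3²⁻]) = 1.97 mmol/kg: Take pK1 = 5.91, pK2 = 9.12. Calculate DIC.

CA = [HCO3⁻] + 2[CO3²⁻] = (α₁ + 2α₂)·DIC
At pH 7.97: [H⁺]/K1 = 10^-2.06 = 0.0087096, K2/[H⁺] = 10^-1.15 = 0.070795
α₁ = 1/(1 + 0.0087096 + 0.070795) = 1/1.0795 = 0.9264; α₂ = α₁·K2/[H⁺] = 0.06558
α₁ + 2α₂ = 1.0575
DIC = CA / (α₁ + 2α₂) = 1.97 / 1.0575 = 1.86 mmol/kg

DIC = 1.86 mmol/kg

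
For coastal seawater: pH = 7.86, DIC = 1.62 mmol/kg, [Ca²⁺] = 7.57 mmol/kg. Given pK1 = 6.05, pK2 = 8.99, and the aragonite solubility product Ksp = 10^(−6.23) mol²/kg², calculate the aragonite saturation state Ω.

α₂ = 1 / (1 + [H⁺]/K2 + [H⁺]²/(K1K2)) = 1 / (1 + 10^+1.13 + 10^-0.68)
   = 1 / (1 + 13.490 + 0.20893) = 1/14.699 = 0.06803
[CO3²⁻] = α₂ × DIC = 0.06803 × 1.62 = 0.1102 mmol/kg
Ksp = 10^(−6.23) = 5.888×10^-7
Ω = [Ca²⁺][CO3²⁻]/Ksp = (7.57×10^-3)(1.102×10^-4) / 5.888×10^-7 = 1.42

Ω = 1.42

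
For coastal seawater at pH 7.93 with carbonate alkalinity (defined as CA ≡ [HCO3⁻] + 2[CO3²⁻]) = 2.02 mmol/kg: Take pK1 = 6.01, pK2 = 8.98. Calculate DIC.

DIC = 1.89 mmol/kg

CA = [HCO3⁻] + 2[CO3²⁻] = (α₁ + 2α₂)·DIC
At pH 7.93: [H⁺]/K1 = 10^-1.92 = 0.012023, K2/[H⁺] = 10^-1.05 = 0.089125
α₁ = 1/(1 + 0.012023 + 0.089125) = 1/1.1011 = 0.9081; α₂ = α₁·K2/[H⁺] = 0.08094
α₁ + 2α₂ = 1.0700
DIC = CA / (α₁ + 2α₂) = 2.02 / 1.0700 = 1.89 mmol/kg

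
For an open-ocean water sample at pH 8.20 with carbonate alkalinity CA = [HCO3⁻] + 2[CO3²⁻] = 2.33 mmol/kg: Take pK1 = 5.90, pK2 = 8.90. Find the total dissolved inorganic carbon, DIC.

CA = [HCO3⁻] + 2[CO3²⁻] = (α₁ + 2α₂)·DIC
At pH 8.20: [H⁺]/K1 = 10^-2.30 = 0.0050119, K2/[H⁺] = 10^-0.70 = 0.19953
α₁ = 1/(1 + 0.0050119 + 0.19953) = 1/1.2045 = 0.8302; α₂ = α₁·K2/[H⁺] = 0.1656
α₁ + 2α₂ = 1.1615
DIC = CA / (α₁ + 2α₂) = 2.33 / 1.1615 = 2.01 mmol/kg

DIC = 2.01 mmol/kg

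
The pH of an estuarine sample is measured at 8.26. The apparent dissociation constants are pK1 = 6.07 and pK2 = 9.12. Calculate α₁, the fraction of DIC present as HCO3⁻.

α₁ = 1 / (1 + [H⁺]/K1 + K2/[H⁺]) = 1 / (1 + 10^-2.19 + 10^-0.86)
   = 1 / (1 + 0.0064565 + 0.13804) = 1/1.1445 = 0.8737

α₁ = 0.874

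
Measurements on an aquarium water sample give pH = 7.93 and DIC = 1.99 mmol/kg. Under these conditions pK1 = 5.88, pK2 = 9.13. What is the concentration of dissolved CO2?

[CO2*] = 16.5 μmol/kg

α₀ = 1 / (1 + K1/[H⁺] + K1K2/[H⁺]²) = 1 / (1 + 10^+2.05 + 10^+0.85)
   = 1 / (1 + 112.20 + 7.0795) = 1/120.28 = 0.008314
[CO2*] = α₀ × DIC = 0.008314 × 1.99 = 0.0165 mmol/kg = 16.5 μmol/kg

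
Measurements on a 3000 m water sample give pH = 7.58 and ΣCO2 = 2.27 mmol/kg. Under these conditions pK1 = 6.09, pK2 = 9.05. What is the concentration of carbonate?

[CO3²⁻] = 0.0721 mmol/kg

α₂ = 1 / (1 + [H⁺]/K2 + [H⁺]²/(K1K2)) = 1 / (1 + 10^+1.47 + 10^-0.02)
   = 1 / (1 + 29.512 + 0.95499) = 1/31.467 = 0.03178
[CO3²⁻] = α₂ × DIC = 0.03178 × 2.27 = 0.0721 mmol/kg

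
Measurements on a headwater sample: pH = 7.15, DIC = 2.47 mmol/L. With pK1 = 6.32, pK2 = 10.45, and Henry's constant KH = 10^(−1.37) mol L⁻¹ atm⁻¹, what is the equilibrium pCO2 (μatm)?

pCO2 = 7460 μatm

α₀ = 1 / (1 + K1/[H⁺] + K1K2/[H⁺]²) = 1 / (1 + 10^+0.83 + 10^-2.47)
   = 1 / (1 + 6.7608 + 0.0033884) = 1/7.7642 = 0.1288
[CO2*] = α₀ × DIC = 0.1288 × 2.47 = 0.3181 mmol/L
pCO2 = [CO2*]/KH = 3.181×10^-4 / 4.266×10^-2 = 7460 μatm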